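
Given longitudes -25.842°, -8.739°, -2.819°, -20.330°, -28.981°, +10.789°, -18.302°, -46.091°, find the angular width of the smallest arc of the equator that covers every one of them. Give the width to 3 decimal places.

56.880°

Sort the longitudes: -46.091°, -28.981°, -25.842°, -20.330°, -18.302°, -8.739°, -2.819°, +10.789°.
Eastward gaps between consecutive values (wrapping around): 17.110°, 3.139°, 5.512°, 2.028°, 9.563°, 5.920°, 13.608°, 303.120°.
Largest gap = 303.120° ⇒ minimal covering band is its complement: 360° − 303.120° = 56.880°.
Band runs from -46.091° eastward to +10.789°.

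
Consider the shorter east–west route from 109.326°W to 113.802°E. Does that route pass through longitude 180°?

Yes

Naïve |113.802 − -109.326| = 223.128° > 180°, so the shorter arc goes the other way round — across 180°.
Signed shortest Δλ = ((113.802 − -109.326 + 180) mod 360) − 180 = -136.872°.
Going west by 136.872° from -109.326° passes through 180° before reaching +113.802°.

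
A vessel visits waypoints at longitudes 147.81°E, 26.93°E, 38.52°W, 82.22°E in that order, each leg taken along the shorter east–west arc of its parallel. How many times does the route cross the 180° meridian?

0

Leg 1: +147.81° → +26.93°, shortest Δλ = -120.88° (west) — does not cross 180°.
Leg 2: +26.93° → -38.52°, shortest Δλ = -65.45° (west) — does not cross 180°.
Leg 3: -38.52° → +82.22°, shortest Δλ = 120.74° (east) — does not cross 180°.
Total crossings: 0.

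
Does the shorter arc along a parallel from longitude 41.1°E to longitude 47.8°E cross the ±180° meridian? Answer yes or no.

Signed shortest Δλ = ((47.8 − 41.1 + 180) mod 360) − 180 = 6.7°.
Going east by 6.7° from +41.1° reaches +47.8° without touching 180°.

No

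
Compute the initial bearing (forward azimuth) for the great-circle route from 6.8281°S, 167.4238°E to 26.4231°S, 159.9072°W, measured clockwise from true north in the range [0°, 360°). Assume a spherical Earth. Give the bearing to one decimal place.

Δλ = -159.9072 − 167.4238 = -327.3310°; wrapped into (−180°, 180°]: 32.6690°.
θ = atan2( sin Δλ · cos φ₂ , cos φ₁ · sin φ₂ − sin φ₁ · cos φ₂ · cos Δλ )
  = atan2(0.48339, -0.35221) = 126.078° → normalised to [0°, 360°): 126.078°.

126.1°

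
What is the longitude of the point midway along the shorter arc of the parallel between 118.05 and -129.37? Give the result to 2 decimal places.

Signed shortest Δλ from +118.05° to -129.37° is +112.58°.
Midpoint longitude = +118.05° + (+112.58°)/2 = +118.05° + 56.29° = +174.34°.
(The naïve average (+118.05 + -129.37)/2 = -5.66° is on the wrong side of the globe.)

+174.34°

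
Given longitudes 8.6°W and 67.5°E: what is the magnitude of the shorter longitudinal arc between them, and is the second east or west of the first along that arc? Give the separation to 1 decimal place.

76.1° east

Raw difference: 67.5 − -8.6 = 76.1°.
Normalise into (−180°, 180°]: 76.1° stays 76.1°.
Positive ⇒ the second point lies to the east; separation 76.1°.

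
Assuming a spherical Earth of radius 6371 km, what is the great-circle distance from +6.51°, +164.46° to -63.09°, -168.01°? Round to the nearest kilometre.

Δλ = -168.01 − 164.46 = -332.47°; wrapped into (−180°, 180°]: 27.53°.
Δφ = -63.09 − 6.51 = -69.60°.
a = sin²(Δφ/2) + cos φ₁ · cos φ₂ · sin²(Δλ/2) = 0.351172.
c = 2·atan2(√a, √(1−a)) = 1.26856 rad → d = 6371·c ≈ 8082.00 km.

8082 km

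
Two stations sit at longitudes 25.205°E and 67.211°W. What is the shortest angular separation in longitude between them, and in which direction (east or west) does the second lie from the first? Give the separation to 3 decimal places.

92.416° west

Raw difference: -67.211 − 25.205 = -92.416°.
Normalise into (−180°, 180°]: -92.416° stays -92.416°.
Negative ⇒ the second point lies to the west; separation 92.416°.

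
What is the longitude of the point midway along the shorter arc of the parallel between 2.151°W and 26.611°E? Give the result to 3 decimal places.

12.230°E

Signed shortest Δλ from -2.151° to +26.611° is +28.762°.
Midpoint longitude = -2.151° + (+28.762°)/2 = -2.151° + 14.381° = +12.230°.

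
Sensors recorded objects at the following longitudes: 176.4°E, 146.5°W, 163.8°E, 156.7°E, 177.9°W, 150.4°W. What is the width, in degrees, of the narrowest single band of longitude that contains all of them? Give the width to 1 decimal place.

Sort the longitudes: -177.9°, -150.4°, -146.5°, +156.7°, +163.8°, +176.4°.
Eastward gaps between consecutive values (wrapping around): 27.5°, 3.9°, 303.2°, 7.1°, 12.6°, 5.7°.
Largest gap = 303.2° ⇒ minimal covering band is its complement: 360° − 303.2° = 56.8°.
Band runs from +156.7° eastward to -146.5°, crossing the antimeridian.

56.8°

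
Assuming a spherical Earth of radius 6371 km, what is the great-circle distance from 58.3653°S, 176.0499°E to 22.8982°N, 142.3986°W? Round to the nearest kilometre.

Δλ = -142.3986 − 176.0499 = -318.4485°; wrapped into (−180°, 180°]: 41.5515°.
Δφ = 22.8982 − -58.3653 = 81.2635°.
a = sin²(Δφ/2) + cos φ₁ · cos φ₂ · sin²(Δλ/2) = 0.484847.
c = 2·atan2(√a, √(1−a)) = 1.54049 rad → d = 6371·c ≈ 9814.44 km.

9814 km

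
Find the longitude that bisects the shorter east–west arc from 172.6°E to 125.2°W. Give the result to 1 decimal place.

156.3°W

Signed shortest Δλ from +172.6° to -125.2° is +62.2°.
Midpoint longitude = +172.6° + (+62.2°)/2 = +172.6° + 31.1° = +203.7°.
Normalise into (−180°, 180°]: -156.3°.
(The naïve average (+172.6 + -125.2)/2 = 23.7° is on the wrong side of the globe.)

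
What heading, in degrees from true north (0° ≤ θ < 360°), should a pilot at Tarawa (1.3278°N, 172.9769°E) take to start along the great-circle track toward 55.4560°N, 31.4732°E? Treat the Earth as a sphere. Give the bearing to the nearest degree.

337°

Δλ = 31.4732 − 172.9769 = -141.5037°.
θ = atan2( sin Δλ · cos φ₂ , cos φ₁ · sin φ₂ − sin φ₁ · cos φ₂ · cos Δλ )
  = atan2(-0.35296, 0.83375) = -22.945° → normalised to [0°, 360°): 337.055°.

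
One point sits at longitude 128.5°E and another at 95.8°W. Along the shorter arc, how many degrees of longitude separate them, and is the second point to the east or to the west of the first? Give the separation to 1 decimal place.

135.7° east

Raw difference: -95.8 − 128.5 = -224.3°.
Normalise into (−180°, 180°]: -224.3° + 360° = 135.7°.
Positive ⇒ the second point lies to the east; separation 135.7°.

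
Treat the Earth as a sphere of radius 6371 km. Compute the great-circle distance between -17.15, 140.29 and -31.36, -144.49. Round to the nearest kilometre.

7650 km

Δλ = -144.49 − 140.29 = -284.78°; wrapped into (−180°, 180°]: 75.22°.
Δφ = -31.36 − -17.15 = -14.21°.
a = sin²(Δφ/2) + cos φ₁ · cos φ₂ · sin²(Δλ/2) = 0.319194.
c = 2·atan2(√a, √(1−a)) = 1.20080 rad → d = 6371·c ≈ 7650.30 km.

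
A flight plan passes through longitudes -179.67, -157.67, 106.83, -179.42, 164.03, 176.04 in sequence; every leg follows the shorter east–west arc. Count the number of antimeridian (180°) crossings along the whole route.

3

Leg 1: -179.67° → -157.67°, shortest Δλ = 22.0° (east) — does not cross 180°.
Leg 2: -157.67° → +106.83°, shortest Δλ = -95.5° (west) — crosses 180°.
Leg 3: +106.83° → -179.42°, shortest Δλ = 73.75° (east) — crosses 180°.
Leg 4: -179.42° → +164.03°, shortest Δλ = -16.55° (west) — crosses 180°.
Leg 5: +164.03° → +176.04°, shortest Δλ = 12.01° (east) — does not cross 180°.
Total crossings: 3.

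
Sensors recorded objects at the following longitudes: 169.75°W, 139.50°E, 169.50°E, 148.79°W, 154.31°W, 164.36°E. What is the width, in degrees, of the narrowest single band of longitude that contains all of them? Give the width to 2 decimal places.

71.71°

Sort the longitudes: -169.75°, -154.31°, -148.79°, +139.50°, +164.36°, +169.50°.
Eastward gaps between consecutive values (wrapping around): 15.44°, 5.52°, 288.29°, 24.86°, 5.14°, 20.75°.
Largest gap = 288.29° ⇒ minimal covering band is its complement: 360° − 288.29° = 71.71°.
Band runs from +139.50° eastward to -148.79°, crossing the antimeridian.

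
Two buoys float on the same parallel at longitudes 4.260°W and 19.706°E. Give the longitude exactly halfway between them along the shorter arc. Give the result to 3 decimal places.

7.723°E

Signed shortest Δλ from -4.260° to +19.706° is +23.966°.
Midpoint longitude = -4.260° + (+23.966°)/2 = -4.260° + 11.983° = +7.723°.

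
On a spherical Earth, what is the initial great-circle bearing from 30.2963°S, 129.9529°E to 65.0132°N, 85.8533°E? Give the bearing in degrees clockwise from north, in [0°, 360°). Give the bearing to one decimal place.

Δλ = 85.8533 − 129.9529 = -44.0996°.
θ = atan2( sin Δλ · cos φ₂ , cos φ₁ · sin φ₂ − sin φ₁ · cos φ₂ · cos Δλ )
  = atan2(-0.29396, 0.93564) = -17.442° → normalised to [0°, 360°): 342.558°.

342.6°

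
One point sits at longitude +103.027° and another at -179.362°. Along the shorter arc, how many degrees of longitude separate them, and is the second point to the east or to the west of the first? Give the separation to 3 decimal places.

77.611° east

Raw difference: -179.362 − 103.027 = -282.389°.
Normalise into (−180°, 180°]: -282.389° + 360° = 77.611°.
Positive ⇒ the second point lies to the east; separation 77.611°.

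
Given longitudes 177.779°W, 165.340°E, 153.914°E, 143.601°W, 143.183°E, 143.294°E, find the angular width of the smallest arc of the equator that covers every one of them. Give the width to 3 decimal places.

Sort the longitudes: -177.779°, -143.601°, +143.183°, +143.294°, +153.914°, +165.340°.
Eastward gaps between consecutive values (wrapping around): 34.178°, 286.784°, 0.111°, 10.620°, 11.426°, 16.881°.
Largest gap = 286.784° ⇒ minimal covering band is its complement: 360° − 286.784° = 73.216°.
Band runs from +143.183° eastward to -143.601°, crossing the antimeridian.

73.216°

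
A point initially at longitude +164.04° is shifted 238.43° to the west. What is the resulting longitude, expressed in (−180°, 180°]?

-74.39°

Start at +164.04°; shift −238.43° → -74.39°.
-74.39° already lies in (−180°, 180°].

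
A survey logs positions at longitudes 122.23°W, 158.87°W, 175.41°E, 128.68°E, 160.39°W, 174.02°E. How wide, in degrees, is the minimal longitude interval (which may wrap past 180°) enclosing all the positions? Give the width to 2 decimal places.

109.09°

Sort the longitudes: -160.39°, -158.87°, -122.23°, +128.68°, +174.02°, +175.41°.
Eastward gaps between consecutive values (wrapping around): 1.52°, 36.64°, 250.91°, 45.34°, 1.39°, 24.20°.
Largest gap = 250.91° ⇒ minimal covering band is its complement: 360° − 250.91° = 109.09°.
Band runs from +128.68° eastward to -122.23°, crossing the antimeridian.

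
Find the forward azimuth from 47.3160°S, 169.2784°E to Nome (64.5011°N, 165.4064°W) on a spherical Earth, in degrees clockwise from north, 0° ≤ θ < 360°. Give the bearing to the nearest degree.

12°

Δλ = -165.4064 − 169.2784 = -334.6848°; wrapped into (−180°, 180°]: 25.3152°.
θ = atan2( sin Δλ · cos φ₂ , cos φ₁ · sin φ₂ − sin φ₁ · cos φ₂ · cos Δλ )
  = atan2(0.18408, 0.89799) = 11.585° → normalised to [0°, 360°): 11.585°.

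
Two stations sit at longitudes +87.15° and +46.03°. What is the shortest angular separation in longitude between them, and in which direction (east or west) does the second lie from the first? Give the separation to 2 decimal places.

Raw difference: 46.03 − 87.15 = -41.12°.
Normalise into (−180°, 180°]: -41.12° stays -41.12°.
Negative ⇒ the second point lies to the west; separation 41.12°.

41.12° west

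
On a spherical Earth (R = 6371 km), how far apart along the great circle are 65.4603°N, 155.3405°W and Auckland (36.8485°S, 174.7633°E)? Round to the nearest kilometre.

Δλ = 174.7633 − -155.3405 = 330.1038°; wrapped into (−180°, 180°]: -29.8962°.
Δφ = -36.8485 − 65.4603 = -102.3088°.
a = sin²(Δφ/2) + cos φ₁ · cos φ₂ · sin²(Δλ/2) = 0.628703.
c = 2·atan2(√a, √(1−a)) = 1.83113 rad → d = 6371·c ≈ 11666.15 km.

11666 km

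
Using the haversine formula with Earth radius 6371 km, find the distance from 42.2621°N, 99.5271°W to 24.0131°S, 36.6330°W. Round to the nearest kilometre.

Δλ = -36.6330 − -99.5271 = 62.8941°.
Δφ = -24.0131 − 42.2621 = -66.2752°.
a = sin²(Δφ/2) + cos φ₁ · cos φ₂ · sin²(Δλ/2) = 0.482829.
c = 2·atan2(√a, √(1−a)) = 1.53645 rad → d = 6371·c ≈ 9788.71 km.

9789 km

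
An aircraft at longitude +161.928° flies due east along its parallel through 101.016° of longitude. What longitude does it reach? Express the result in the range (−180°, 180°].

Start at +161.928°; shift +101.016° → +262.944°.
+262.944° lies outside (−180°, 180°]; subtract 360° → -97.056°.

-97.056°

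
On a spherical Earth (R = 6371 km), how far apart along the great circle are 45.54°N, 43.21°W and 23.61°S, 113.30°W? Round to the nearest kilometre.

10437 km

Δλ = -113.30 − -43.21 = -70.09°.
Δφ = -23.61 − 45.54 = -69.15°.
a = sin²(Δφ/2) + cos φ₁ · cos φ₂ · sin²(Δλ/2) = 0.533652.
c = 2·atan2(√a, √(1−a)) = 1.63815 rad → d = 6371·c ≈ 10436.66 km.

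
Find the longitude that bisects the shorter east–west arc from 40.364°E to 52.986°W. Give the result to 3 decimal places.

Signed shortest Δλ from +40.364° to -52.986° is -93.350°.
Midpoint longitude = +40.364° + (-93.350°)/2 = +40.364° − 46.675° = -6.311°.

6.311°W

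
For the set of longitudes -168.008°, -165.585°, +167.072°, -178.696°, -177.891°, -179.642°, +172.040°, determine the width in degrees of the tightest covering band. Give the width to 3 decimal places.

27.343°

Sort the longitudes: -179.642°, -178.696°, -177.891°, -168.008°, -165.585°, +167.072°, +172.040°.
Eastward gaps between consecutive values (wrapping around): 0.946°, 0.805°, 9.883°, 2.423°, 332.657°, 4.968°, 8.318°.
Largest gap = 332.657° ⇒ minimal covering band is its complement: 360° − 332.657° = 27.343°.
Band runs from +167.072° eastward to -165.585°, crossing the antimeridian.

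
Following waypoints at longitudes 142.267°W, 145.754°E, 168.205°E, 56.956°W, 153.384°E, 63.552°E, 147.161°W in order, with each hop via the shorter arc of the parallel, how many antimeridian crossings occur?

Leg 1: -142.267° → +145.754°, shortest Δλ = -71.979° (west) — crosses 180°.
Leg 2: +145.754° → +168.205°, shortest Δλ = 22.451° (east) — does not cross 180°.
Leg 3: +168.205° → -56.956°, shortest Δλ = 134.839° (east) — crosses 180°.
Leg 4: -56.956° → +153.384°, shortest Δλ = -149.66° (west) — crosses 180°.
Leg 5: +153.384° → +63.552°, shortest Δλ = -89.832° (west) — does not cross 180°.
Leg 6: +63.552° → -147.161°, shortest Δλ = 149.287° (east) — crosses 180°.
Total crossings: 4.

4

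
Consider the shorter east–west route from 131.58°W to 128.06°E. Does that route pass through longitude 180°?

Yes

Naïve |128.06 − -131.58| = 259.64° > 180°, so the shorter arc goes the other way round — across 180°.
Signed shortest Δλ = ((128.06 − -131.58 + 180) mod 360) − 180 = -100.36°.
Going west by 100.36° from -131.58° passes through 180° before reaching +128.06°.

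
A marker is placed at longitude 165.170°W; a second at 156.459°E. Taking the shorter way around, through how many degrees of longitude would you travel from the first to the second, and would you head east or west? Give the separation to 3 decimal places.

38.371° west

Raw difference: 156.459 − -165.170 = 321.629°.
Normalise into (−180°, 180°]: 321.629° − 360° = -38.371°.
Negative ⇒ the second point lies to the west; separation 38.371°.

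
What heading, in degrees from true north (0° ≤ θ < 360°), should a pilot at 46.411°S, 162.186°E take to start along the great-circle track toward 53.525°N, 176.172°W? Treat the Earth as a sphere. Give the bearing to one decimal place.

Δλ = -176.172 − 162.186 = -338.358°; wrapped into (−180°, 180°]: 21.642°.
θ = atan2( sin Δλ · cos φ₂ , cos φ₁ · sin φ₂ − sin φ₁ · cos φ₂ · cos Δλ )
  = atan2(0.21924, 0.95465) = 12.934° → normalised to [0°, 360°): 12.934°.

12.9°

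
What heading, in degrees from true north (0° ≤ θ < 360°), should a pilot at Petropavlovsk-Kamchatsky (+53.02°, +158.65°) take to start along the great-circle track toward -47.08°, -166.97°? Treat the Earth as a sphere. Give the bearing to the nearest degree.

Δλ = -166.97 − 158.65 = -325.62°; wrapped into (−180°, 180°]: 34.38°.
θ = atan2( sin Δλ · cos φ₂ , cos φ₁ · sin φ₂ − sin φ₁ · cos φ₂ · cos Δλ )
  = atan2(0.38453, -0.88947) = 156.620° → normalised to [0°, 360°): 156.620°.

157°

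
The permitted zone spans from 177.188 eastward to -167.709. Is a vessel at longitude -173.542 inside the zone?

Band width going east from +177.188° to -167.709°: ((-167.709 − 177.188) mod 360) = 15.103°.
Offset of -173.542° east of the west edge: ((-173.542 − 177.188) mod 360) = 9.270°.
9.270° ≤ 15.103° ⇒ inside.

Yes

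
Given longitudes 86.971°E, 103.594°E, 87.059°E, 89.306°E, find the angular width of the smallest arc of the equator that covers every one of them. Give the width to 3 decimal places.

Sort the longitudes: +86.971°, +87.059°, +89.306°, +103.594°.
Eastward gaps between consecutive values (wrapping around): 0.088°, 2.247°, 14.288°, 343.377°.
Largest gap = 343.377° ⇒ minimal covering band is its complement: 360° − 343.377° = 16.623°.
Band runs from +86.971° eastward to +103.594°.

16.623°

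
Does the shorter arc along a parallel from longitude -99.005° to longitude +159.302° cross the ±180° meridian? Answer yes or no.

Yes

Naïve |159.302 − -99.005| = 258.307° > 180°, so the shorter arc goes the other way round — across 180°.
Signed shortest Δλ = ((159.302 − -99.005 + 180) mod 360) − 180 = -101.693°.
Going west by 101.693° from -99.005° passes through 180° before reaching +159.302°.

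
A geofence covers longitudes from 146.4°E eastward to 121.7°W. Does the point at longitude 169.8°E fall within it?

Yes

Band width going east from +146.4° to -121.7°: ((-121.7 − 146.4) mod 360) = 91.9°.
Offset of +169.8° east of the west edge: ((169.8 − 146.4) mod 360) = 23.4°.
23.4° ≤ 91.9° ⇒ inside.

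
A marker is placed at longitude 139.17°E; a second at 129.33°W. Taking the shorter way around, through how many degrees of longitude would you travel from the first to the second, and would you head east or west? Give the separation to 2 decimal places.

91.50° east

Raw difference: -129.33 − 139.17 = -268.5°.
Normalise into (−180°, 180°]: -268.5° + 360° = 91.5°.
Positive ⇒ the second point lies to the east; separation 91.50°.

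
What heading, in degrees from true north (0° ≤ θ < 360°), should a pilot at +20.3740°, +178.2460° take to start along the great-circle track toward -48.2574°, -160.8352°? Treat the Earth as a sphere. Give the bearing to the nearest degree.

Δλ = -160.8352 − 178.2460 = -339.0812°; wrapped into (−180°, 180°]: 20.9188°.
θ = atan2( sin Δλ · cos φ₂ , cos φ₁ · sin φ₂ − sin φ₁ · cos φ₂ · cos Δλ )
  = atan2(0.23771, -0.91598) = 165.452° → normalised to [0°, 360°): 165.452°.

165°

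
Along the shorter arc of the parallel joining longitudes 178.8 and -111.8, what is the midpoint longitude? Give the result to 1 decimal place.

Signed shortest Δλ from +178.8° to -111.8° is +69.4°.
Midpoint longitude = +178.8° + (+69.4°)/2 = +178.8° + 34.7° = +213.5°.
Normalise into (−180°, 180°]: -146.5°.
(The naïve average (+178.8 + -111.8)/2 = 33.5° is on the wrong side of the globe.)

-146.5°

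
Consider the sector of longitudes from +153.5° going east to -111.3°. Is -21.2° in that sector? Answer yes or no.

No

Band width going east from +153.5° to -111.3°: ((-111.3 − 153.5) mod 360) = 95.2°.
Offset of -21.2° east of the west edge: ((-21.2 − 153.5) mod 360) = 185.3°.
185.3° > 95.2° ⇒ outside.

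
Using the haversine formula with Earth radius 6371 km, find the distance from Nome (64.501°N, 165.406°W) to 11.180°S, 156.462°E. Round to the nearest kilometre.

Δλ = 156.462 − -165.406 = 321.868°; wrapped into (−180°, 180°]: -38.132°.
Δφ = -11.180 − 64.501 = -75.681°.
a = sin²(Δφ/2) + cos φ₁ · cos φ₂ · sin²(Δλ/2) = 0.421404.
c = 2·atan2(√a, √(1−a)) = 1.41295 rad → d = 6371·c ≈ 9001.90 km.

9002 km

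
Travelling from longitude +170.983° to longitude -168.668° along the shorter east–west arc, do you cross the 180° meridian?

Naïve |-168.668 − 170.983| = 339.651° > 180°, so the shorter arc goes the other way round — across 180°.
Signed shortest Δλ = ((-168.668 − 170.983 + 180) mod 360) − 180 = 20.349°.
Going east by 20.349° from +170.983° passes through 180° before reaching -168.668°.

Yes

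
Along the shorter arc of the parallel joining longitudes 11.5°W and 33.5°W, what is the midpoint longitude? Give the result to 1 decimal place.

Signed shortest Δλ from -11.5° to -33.5° is -22.0°.
Midpoint longitude = -11.5° + (-22.0°)/2 = -11.5° − 11.0° = -22.5°.

22.5°W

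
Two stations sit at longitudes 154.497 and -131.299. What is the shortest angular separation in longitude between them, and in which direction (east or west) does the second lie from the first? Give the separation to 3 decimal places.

Raw difference: -131.299 − 154.497 = -285.796°.
Normalise into (−180°, 180°]: -285.796° + 360° = 74.204°.
Positive ⇒ the second point lies to the east; separation 74.204°.

74.204° east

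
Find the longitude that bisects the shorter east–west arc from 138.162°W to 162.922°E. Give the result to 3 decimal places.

Signed shortest Δλ from -138.162° to +162.922° is -58.916°.
Midpoint longitude = -138.162° + (-58.916°)/2 = -138.162° − 29.458° = -167.620°.
(The naïve average (-138.162 + +162.922)/2 = 12.38° is on the wrong side of the globe.)

167.620°W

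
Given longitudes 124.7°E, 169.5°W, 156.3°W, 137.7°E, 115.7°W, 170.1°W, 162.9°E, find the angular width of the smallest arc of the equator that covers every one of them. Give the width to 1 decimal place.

119.6°

Sort the longitudes: -170.1°, -169.5°, -156.3°, -115.7°, +124.7°, +137.7°, +162.9°.
Eastward gaps between consecutive values (wrapping around): 0.6°, 13.2°, 40.6°, 240.4°, 13.0°, 25.2°, 27.0°.
Largest gap = 240.4° ⇒ minimal covering band is its complement: 360° − 240.4° = 119.6°.
Band runs from +124.7° eastward to -115.7°, crossing the antimeridian.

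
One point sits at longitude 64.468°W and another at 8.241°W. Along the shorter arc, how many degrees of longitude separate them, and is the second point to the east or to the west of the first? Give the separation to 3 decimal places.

Raw difference: -8.241 − -64.468 = 56.227°.
Normalise into (−180°, 180°]: 56.227° stays 56.227°.
Positive ⇒ the second point lies to the east; separation 56.227°.

56.227° east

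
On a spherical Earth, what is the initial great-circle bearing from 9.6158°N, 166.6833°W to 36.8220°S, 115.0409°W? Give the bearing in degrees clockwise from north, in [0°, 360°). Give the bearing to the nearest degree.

137°

Δλ = -115.0409 − -166.6833 = 51.6424°.
θ = atan2( sin Δλ · cos φ₂ , cos φ₁ · sin φ₂ − sin φ₁ · cos φ₂ · cos Δλ )
  = atan2(0.62772, -0.67389) = 137.032° → normalised to [0°, 360°): 137.032°.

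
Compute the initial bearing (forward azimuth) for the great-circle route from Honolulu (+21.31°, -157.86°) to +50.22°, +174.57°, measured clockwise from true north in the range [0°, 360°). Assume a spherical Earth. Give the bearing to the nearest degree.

Δλ = 174.57 − -157.86 = 332.43°; wrapped into (−180°, 180°]: -27.57°.
θ = atan2( sin Δλ · cos φ₂ , cos φ₁ · sin φ₂ − sin φ₁ · cos φ₂ · cos Δλ )
  = atan2(-0.29614, 0.50984) = -30.150° → normalised to [0°, 360°): 329.850°.

330°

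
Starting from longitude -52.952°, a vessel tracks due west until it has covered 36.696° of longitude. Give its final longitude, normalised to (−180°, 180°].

Start at -52.952°; shift −36.696° → -89.648°.
-89.648° already lies in (−180°, 180°].

-89.648°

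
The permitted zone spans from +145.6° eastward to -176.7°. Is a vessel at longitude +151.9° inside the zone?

Yes

Band width going east from +145.6° to -176.7°: ((-176.7 − 145.6) mod 360) = 37.7°.
Offset of +151.9° east of the west edge: ((151.9 − 145.6) mod 360) = 6.3°.
6.3° ≤ 37.7° ⇒ inside.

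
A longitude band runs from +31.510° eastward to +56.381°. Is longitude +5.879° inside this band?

No

Band width going east from +31.510° to +56.381°: ((56.381 − 31.510) mod 360) = 24.871°.
Offset of +5.879° east of the west edge: ((5.879 − 31.510) mod 360) = 334.369°.
334.369° > 24.871° ⇒ outside.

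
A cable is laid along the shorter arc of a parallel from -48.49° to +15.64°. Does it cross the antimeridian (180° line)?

Signed shortest Δλ = ((15.64 − -48.49 + 180) mod 360) − 180 = 64.13°.
Going east by 64.13° from -48.49° reaches +15.64° without touching 180°.

No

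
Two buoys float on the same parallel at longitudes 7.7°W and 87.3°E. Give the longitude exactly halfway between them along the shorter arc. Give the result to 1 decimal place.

Signed shortest Δλ from -7.7° to +87.3° is +95.0°.
Midpoint longitude = -7.7° + (+95.0°)/2 = -7.7° + 47.5° = +39.8°.

39.8°E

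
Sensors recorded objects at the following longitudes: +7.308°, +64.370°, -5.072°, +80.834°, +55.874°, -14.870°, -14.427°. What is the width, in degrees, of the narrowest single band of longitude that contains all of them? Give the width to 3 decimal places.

95.704°

Sort the longitudes: -14.870°, -14.427°, -5.072°, +7.308°, +55.874°, +64.370°, +80.834°.
Eastward gaps between consecutive values (wrapping around): 0.443°, 9.355°, 12.380°, 48.566°, 8.496°, 16.464°, 264.296°.
Largest gap = 264.296° ⇒ minimal covering band is its complement: 360° − 264.296° = 95.704°.
Band runs from -14.870° eastward to +80.834°.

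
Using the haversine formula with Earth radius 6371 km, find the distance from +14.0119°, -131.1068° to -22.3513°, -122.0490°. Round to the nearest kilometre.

Δλ = -122.0490 − -131.1068 = 9.0578°.
Δφ = -22.3513 − 14.0119 = -36.3632°.
a = sin²(Δφ/2) + cos φ₁ · cos φ₂ · sin²(Δλ/2) = 0.102958.
c = 2·atan2(√a, √(1−a)) = 0.65330 rad → d = 6371·c ≈ 4162.15 km.

4162 km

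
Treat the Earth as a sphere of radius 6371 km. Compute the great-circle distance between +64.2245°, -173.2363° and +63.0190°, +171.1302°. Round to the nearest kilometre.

Δλ = 171.1302 − -173.2363 = 344.3665°; wrapped into (−180°, 180°]: -15.6335°.
Δφ = 63.0190 − 64.2245 = -1.2055°.
a = sin²(Δφ/2) + cos φ₁ · cos φ₂ · sin²(Δλ/2) = 0.003760.
c = 2·atan2(√a, √(1−a)) = 0.12271 rad → d = 6371·c ≈ 781.81 km.

782 km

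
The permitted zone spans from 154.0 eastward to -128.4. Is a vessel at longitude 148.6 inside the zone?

No

Band width going east from +154.0° to -128.4°: ((-128.4 − 154.0) mod 360) = 77.6°.
Offset of +148.6° east of the west edge: ((148.6 − 154.0) mod 360) = 354.6°.
354.6° > 77.6° ⇒ outside.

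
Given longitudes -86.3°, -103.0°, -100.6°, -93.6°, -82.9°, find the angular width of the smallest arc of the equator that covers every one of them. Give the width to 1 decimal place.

Sort the longitudes: -103.0°, -100.6°, -93.6°, -86.3°, -82.9°.
Eastward gaps between consecutive values (wrapping around): 2.4°, 7.0°, 7.3°, 3.4°, 339.9°.
Largest gap = 339.9° ⇒ minimal covering band is its complement: 360° − 339.9° = 20.1°.
Band runs from -103.0° eastward to -82.9°.

20.1°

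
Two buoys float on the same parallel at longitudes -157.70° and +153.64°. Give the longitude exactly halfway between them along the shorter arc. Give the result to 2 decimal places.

+177.97°

Signed shortest Δλ from -157.70° to +153.64° is -48.66°.
Midpoint longitude = -157.70° + (-48.66°)/2 = -157.70° − 24.33° = -182.03°.
Normalise into (−180°, 180°]: +177.97°.
(The naïve average (-157.70 + +153.64)/2 = -2.03° is on the wrong side of the globe.)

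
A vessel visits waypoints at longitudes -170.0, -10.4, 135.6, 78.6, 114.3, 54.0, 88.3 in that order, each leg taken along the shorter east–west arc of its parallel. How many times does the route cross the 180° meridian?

0

Leg 1: -170.0° → -10.4°, shortest Δλ = 159.6° (east) — does not cross 180°.
Leg 2: -10.4° → +135.6°, shortest Δλ = 146.0° (east) — does not cross 180°.
Leg 3: +135.6° → +78.6°, shortest Δλ = -57.0° (west) — does not cross 180°.
Leg 4: +78.6° → +114.3°, shortest Δλ = 35.7° (east) — does not cross 180°.
Leg 5: +114.3° → +54.0°, shortest Δλ = -60.3° (west) — does not cross 180°.
Leg 6: +54.0° → +88.3°, shortest Δλ = 34.3° (east) — does not cross 180°.
Total crossings: 0.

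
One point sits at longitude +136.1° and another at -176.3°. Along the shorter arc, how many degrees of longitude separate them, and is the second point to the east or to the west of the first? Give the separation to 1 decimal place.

Raw difference: -176.3 − 136.1 = -312.4°.
Normalise into (−180°, 180°]: -312.4° + 360° = 47.6°.
Positive ⇒ the second point lies to the east; separation 47.6°.

47.6° east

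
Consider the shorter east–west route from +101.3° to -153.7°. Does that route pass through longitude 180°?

Yes

Naïve |-153.7 − 101.3| = 255.0° > 180°, so the shorter arc goes the other way round — across 180°.
Signed shortest Δλ = ((-153.7 − 101.3 + 180) mod 360) − 180 = 105.0°.
Going east by 105.0° from +101.3° passes through 180° before reaching -153.7°.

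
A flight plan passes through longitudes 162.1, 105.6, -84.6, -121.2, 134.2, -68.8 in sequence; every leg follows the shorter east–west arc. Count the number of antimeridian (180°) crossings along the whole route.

3

Leg 1: +162.1° → +105.6°, shortest Δλ = -56.5° (west) — does not cross 180°.
Leg 2: +105.6° → -84.6°, shortest Δλ = 169.8° (east) — crosses 180°.
Leg 3: -84.6° → -121.2°, shortest Δλ = -36.6° (west) — does not cross 180°.
Leg 4: -121.2° → +134.2°, shortest Δλ = -104.6° (west) — crosses 180°.
Leg 5: +134.2° → -68.8°, shortest Δλ = 157.0° (east) — crosses 180°.
Total crossings: 3.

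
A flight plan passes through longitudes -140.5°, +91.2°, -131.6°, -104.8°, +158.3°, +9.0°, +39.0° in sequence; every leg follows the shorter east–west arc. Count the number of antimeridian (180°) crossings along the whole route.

3

Leg 1: -140.5° → +91.2°, shortest Δλ = -128.3° (west) — crosses 180°.
Leg 2: +91.2° → -131.6°, shortest Δλ = 137.2° (east) — crosses 180°.
Leg 3: -131.6° → -104.8°, shortest Δλ = 26.8° (east) — does not cross 180°.
Leg 4: -104.8° → +158.3°, shortest Δλ = -96.9° (west) — crosses 180°.
Leg 5: +158.3° → +9.0°, shortest Δλ = -149.3° (west) — does not cross 180°.
Leg 6: +9.0° → +39.0°, shortest Δλ = 30.0° (east) — does not cross 180°.
Total crossings: 3.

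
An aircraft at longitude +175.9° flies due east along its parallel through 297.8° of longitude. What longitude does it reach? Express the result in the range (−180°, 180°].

+113.7°

Start at +175.9°; shift +297.8° → +473.7°.
+473.7° lies outside (−180°, 180°]; subtract 360° → +113.7°.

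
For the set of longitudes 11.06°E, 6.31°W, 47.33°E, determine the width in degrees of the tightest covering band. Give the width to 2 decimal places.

Sort the longitudes: -6.31°, +11.06°, +47.33°.
Eastward gaps between consecutive values (wrapping around): 17.37°, 36.27°, 306.36°.
Largest gap = 306.36° ⇒ minimal covering band is its complement: 360° − 306.36° = 53.64°.
Band runs from -6.31° eastward to +47.33°.

53.64°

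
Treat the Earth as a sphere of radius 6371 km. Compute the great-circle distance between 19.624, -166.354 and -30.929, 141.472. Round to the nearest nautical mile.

4273 nmi

Δλ = 141.472 − -166.354 = 307.826°; wrapped into (−180°, 180°]: -52.174°.
Δφ = -30.929 − 19.624 = -50.553°.
a = sin²(Δφ/2) + cos φ₁ · cos φ₂ · sin²(Δλ/2) = 0.338555.
c = 2·atan2(√a, √(1−a)) = 1.24201 rad → d = 6371·c ≈ 7912.88 km ≈ 4272.61 nmi.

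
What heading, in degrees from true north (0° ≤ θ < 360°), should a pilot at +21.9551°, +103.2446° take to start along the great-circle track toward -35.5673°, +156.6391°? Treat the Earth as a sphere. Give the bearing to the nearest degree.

Δλ = 156.6391 − 103.2446 = 53.3945°.
θ = atan2( sin Δλ · cos φ₂ , cos φ₁ · sin φ₂ − sin φ₁ · cos φ₂ · cos Δλ )
  = atan2(0.65299, -0.72083) = 137.827° → normalised to [0°, 360°): 137.827°.

138°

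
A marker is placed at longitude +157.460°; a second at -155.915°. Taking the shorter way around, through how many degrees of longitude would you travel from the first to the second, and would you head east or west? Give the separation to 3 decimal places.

46.625° east

Raw difference: -155.915 − 157.460 = -313.375°.
Normalise into (−180°, 180°]: -313.375° + 360° = 46.625°.
Positive ⇒ the second point lies to the east; separation 46.625°.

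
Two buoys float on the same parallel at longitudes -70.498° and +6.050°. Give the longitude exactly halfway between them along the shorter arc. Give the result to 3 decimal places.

-32.224°

Signed shortest Δλ from -70.498° to +6.050° is +76.548°.
Midpoint longitude = -70.498° + (+76.548°)/2 = -70.498° + 38.274° = -32.224°.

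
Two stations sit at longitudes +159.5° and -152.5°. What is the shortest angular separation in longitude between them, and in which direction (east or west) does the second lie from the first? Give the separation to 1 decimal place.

Raw difference: -152.5 − 159.5 = -312.0°.
Normalise into (−180°, 180°]: -312.0° + 360° = 48.0°.
Positive ⇒ the second point lies to the east; separation 48.0°.

48.0° east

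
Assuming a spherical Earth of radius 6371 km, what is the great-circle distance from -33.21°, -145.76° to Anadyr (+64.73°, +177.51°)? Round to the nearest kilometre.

11349 km

Δλ = 177.51 − -145.76 = 323.27°; wrapped into (−180°, 180°]: -36.73°.
Δφ = 64.73 − -33.21 = 97.94°.
a = sin²(Δφ/2) + cos φ₁ · cos φ₂ · sin²(Δλ/2) = 0.604523.
c = 2·atan2(√a, √(1−a)) = 1.78140 rad → d = 6371·c ≈ 11349.27 km.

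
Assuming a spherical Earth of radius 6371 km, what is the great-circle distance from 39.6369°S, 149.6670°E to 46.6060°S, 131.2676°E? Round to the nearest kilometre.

Δλ = 131.2676 − 149.6670 = -18.3994°.
Δφ = -46.6060 − -39.6369 = -6.9691°.
a = sin²(Δφ/2) + cos φ₁ · cos φ₂ · sin²(Δλ/2) = 0.017217.
c = 2·atan2(√a, √(1−a)) = 0.26319 rad → d = 6371·c ≈ 1676.77 km.

1677 km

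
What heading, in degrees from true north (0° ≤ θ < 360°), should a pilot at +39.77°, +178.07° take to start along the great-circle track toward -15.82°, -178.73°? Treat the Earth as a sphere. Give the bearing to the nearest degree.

Δλ = -178.73 − 178.07 = -356.80°; wrapped into (−180°, 180°]: 3.20°.
θ = atan2( sin Δλ · cos φ₂ , cos φ₁ · sin φ₂ − sin φ₁ · cos φ₂ · cos Δλ )
  = atan2(0.05371, -0.82406) = 176.271° → normalised to [0°, 360°): 176.271°.

176°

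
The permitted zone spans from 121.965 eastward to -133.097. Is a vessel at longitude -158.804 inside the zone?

Band width going east from +121.965° to -133.097°: ((-133.097 − 121.965) mod 360) = 104.938°.
Offset of -158.804° east of the west edge: ((-158.804 − 121.965) mod 360) = 79.231°.
79.231° ≤ 104.938° ⇒ inside.

Yes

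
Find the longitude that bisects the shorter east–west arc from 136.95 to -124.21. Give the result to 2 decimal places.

-173.63°

Signed shortest Δλ from +136.95° to -124.21° is +98.84°.
Midpoint longitude = +136.95° + (+98.84°)/2 = +136.95° + 49.42° = +186.37°.
Normalise into (−180°, 180°]: -173.63°.
(The naïve average (+136.95 + -124.21)/2 = 6.37° is on the wrong side of the globe.)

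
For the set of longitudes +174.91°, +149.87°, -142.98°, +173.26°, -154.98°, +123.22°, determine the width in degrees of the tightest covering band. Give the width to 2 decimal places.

Sort the longitudes: -154.98°, -142.98°, +123.22°, +149.87°, +173.26°, +174.91°.
Eastward gaps between consecutive values (wrapping around): 12.00°, 266.20°, 26.65°, 23.39°, 1.65°, 30.11°.
Largest gap = 266.20° ⇒ minimal covering band is its complement: 360° − 266.20° = 93.80°.
Band runs from +123.22° eastward to -142.98°, crossing the antimeridian.

93.80°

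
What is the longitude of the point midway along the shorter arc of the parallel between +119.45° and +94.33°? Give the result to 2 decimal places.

Signed shortest Δλ from +119.45° to +94.33° is -25.12°.
Midpoint longitude = +119.45° + (-25.12°)/2 = +119.45° − 12.56° = +106.89°.

+106.89°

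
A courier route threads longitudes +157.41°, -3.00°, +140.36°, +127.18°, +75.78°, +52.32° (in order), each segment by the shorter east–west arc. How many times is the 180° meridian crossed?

0

Leg 1: +157.41° → -3.00°, shortest Δλ = -160.41° (west) — does not cross 180°.
Leg 2: -3.00° → +140.36°, shortest Δλ = 143.36° (east) — does not cross 180°.
Leg 3: +140.36° → +127.18°, shortest Δλ = -13.18° (west) — does not cross 180°.
Leg 4: +127.18° → +75.78°, shortest Δλ = -51.4° (west) — does not cross 180°.
Leg 5: +75.78° → +52.32°, shortest Δλ = -23.46° (west) — does not cross 180°.
Total crossings: 0.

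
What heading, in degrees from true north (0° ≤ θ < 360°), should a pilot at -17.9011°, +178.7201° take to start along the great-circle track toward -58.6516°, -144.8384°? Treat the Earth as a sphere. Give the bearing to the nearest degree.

Δλ = -144.8384 − 178.7201 = -323.5585°; wrapped into (−180°, 180°]: 36.4415°.
θ = atan2( sin Δλ · cos φ₂ , cos φ₁ · sin φ₂ − sin φ₁ · cos φ₂ · cos Δλ )
  = atan2(0.30902, -0.68403) = 155.688° → normalised to [0°, 360°): 155.688°.

156°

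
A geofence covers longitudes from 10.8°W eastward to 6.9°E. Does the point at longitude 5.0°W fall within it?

Band width going east from -10.8° to +6.9°: ((6.9 − -10.8) mod 360) = 17.7°.
Offset of -5.0° east of the west edge: ((-5.0 − -10.8) mod 360) = 5.8°.
5.8° ≤ 17.7° ⇒ inside.

Yes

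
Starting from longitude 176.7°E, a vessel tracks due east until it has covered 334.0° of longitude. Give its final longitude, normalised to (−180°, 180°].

Start at +176.7°; shift +334.0° → +510.7°.
+510.7° lies outside (−180°, 180°]; subtract 360° → +150.7°.

150.7°E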